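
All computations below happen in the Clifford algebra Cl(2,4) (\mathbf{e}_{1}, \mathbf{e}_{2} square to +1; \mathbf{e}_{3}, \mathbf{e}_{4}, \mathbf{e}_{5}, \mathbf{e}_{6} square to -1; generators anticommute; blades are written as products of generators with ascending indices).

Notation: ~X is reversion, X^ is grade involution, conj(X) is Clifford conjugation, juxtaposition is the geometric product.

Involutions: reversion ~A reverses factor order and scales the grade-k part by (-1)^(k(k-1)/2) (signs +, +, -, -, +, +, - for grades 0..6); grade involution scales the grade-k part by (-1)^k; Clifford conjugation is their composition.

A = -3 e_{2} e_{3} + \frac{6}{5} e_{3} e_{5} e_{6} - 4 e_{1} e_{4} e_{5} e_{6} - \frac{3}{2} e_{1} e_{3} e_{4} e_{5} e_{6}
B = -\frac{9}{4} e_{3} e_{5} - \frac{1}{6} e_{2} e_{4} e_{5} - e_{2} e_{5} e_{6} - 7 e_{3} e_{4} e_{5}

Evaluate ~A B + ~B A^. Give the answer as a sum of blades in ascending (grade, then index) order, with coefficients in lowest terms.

first term: -\frac{27}{10} e_{6} - \frac{21}{2} e_{1} e_{6} + \frac{6}{5} e_{2} e_{3} + \frac{27}{4} e_{2} e_{5} - \frac{42}{5} e_{4} e_{6} + 4 e_{1} e_{2} e_{4} + \frac{2}{3} e_{1} e_{2} e_{6} + 28 e_{1} e_{3} e_{6} + \frac{27}{8} e_{1} e_{4} e_{6} + 21 e_{2} e_{4} e_{5} + \frac{1}{2} e_{3} e_{4} e_{5} + 3 e_{3} e_{5} e_{6} - \frac{3}{2} e_{1} e_{2} e_{3} e_{4} - \frac{1}{4} e_{1} e_{2} e_{3} e_{6} - 9 e_{1} e_{3} e_{4} e_{6} - \frac{1}{5} e_{2} e_{3} e_{4} e_{6}
second term: \frac{27}{10} e_{6} - \frac{21}{2} e_{1} e_{6} + \frac{6}{5} e_{2} e_{3} - \frac{27}{4} e_{2} e_{5} - \frac{42}{5} e_{4} e_{6} - 4 e_{1} e_{2} e_{4} - \frac{2}{3} e_{1} e_{2} e_{6} - 28 e_{1} e_{3} e_{6} + \frac{27}{8} e_{1} e_{4} e_{6} - 21 e_{2} e_{4} e_{5} - \frac{1}{2} e_{3} e_{4} e_{5} - 3 e_{3} e_{5} e_{6} + \frac{3}{2} e_{1} e_{2} e_{3} e_{4} + \frac{1}{4} e_{1} e_{2} e_{3} e_{6} - 9 e_{1} e_{3} e_{4} e_{6} + \frac{1}{5} e_{2} e_{3} e_{4} e_{6}
Answer: -21 e_{1} e_{6} + \frac{12}{5} e_{2} e_{3} - \frac{84}{5} e_{4} e_{6} + \frac{27}{4} e_{1} e_{4} e_{6} - 18 e_{1} e_{3} e_{4} e_{6}


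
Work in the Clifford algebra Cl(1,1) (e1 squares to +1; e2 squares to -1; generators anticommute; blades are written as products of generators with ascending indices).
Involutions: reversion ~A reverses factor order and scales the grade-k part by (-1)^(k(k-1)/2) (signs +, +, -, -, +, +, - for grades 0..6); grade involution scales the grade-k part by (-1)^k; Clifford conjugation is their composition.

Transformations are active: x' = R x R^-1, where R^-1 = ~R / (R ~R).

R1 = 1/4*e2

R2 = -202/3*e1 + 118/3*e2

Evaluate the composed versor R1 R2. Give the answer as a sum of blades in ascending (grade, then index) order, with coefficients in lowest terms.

Distribute over the terms of R1 (each basis-blade product reordered to ascending indices, repeated generators contracted through their squares):
(1/4*e2) R2 = -59/6 + 101/6*e1 e2
Answer: -59/6 + 101/6*e1 e2


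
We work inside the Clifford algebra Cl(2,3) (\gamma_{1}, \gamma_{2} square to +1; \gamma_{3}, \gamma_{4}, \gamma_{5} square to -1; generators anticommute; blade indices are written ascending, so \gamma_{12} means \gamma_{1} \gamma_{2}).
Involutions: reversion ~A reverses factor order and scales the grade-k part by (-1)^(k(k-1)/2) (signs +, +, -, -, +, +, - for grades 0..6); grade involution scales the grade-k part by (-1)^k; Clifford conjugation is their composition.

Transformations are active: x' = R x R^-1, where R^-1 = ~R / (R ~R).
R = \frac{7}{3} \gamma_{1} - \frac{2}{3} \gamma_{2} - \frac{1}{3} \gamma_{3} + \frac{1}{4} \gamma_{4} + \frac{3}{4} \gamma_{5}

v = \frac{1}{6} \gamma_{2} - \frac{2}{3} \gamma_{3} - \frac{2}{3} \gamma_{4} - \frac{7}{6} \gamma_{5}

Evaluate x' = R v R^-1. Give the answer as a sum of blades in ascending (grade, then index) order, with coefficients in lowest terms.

~R = \frac{7}{3} \gamma_{1} - \frac{2}{3} \gamma_{2} - \frac{1}{3} \gamma_{3} + \frac{1}{4} \gamma_{4} + \frac{3}{4} \gamma_{5}, and R ~R = \frac{371}{72}, so R^-1 = ~R / (\frac{371}{72}).
R v = \frac{17}{24} + \frac{7}{18} \gamma_{12} - \frac{14}{9} \gamma_{13} - \frac{14}{9} \gamma_{14} - \frac{49}{18} \gamma_{15} + \frac{1}{2} \gamma_{23} + \frac{29}{72} \gamma_{24} + \frac{47}{72} \gamma_{25} + \frac{7}{18} \gamma_{34} + \frac{8}{9} \gamma_{35} + \frac{5}{24} \gamma_{45}
Answer: \frac{34}{53} \gamma_{1} - \frac{779}{2226} \gamma_{2} + \frac{640}{1113} \gamma_{3} + \frac{1637}{2226} \gamma_{4} + \frac{1528}{1113} \gamma_{5}


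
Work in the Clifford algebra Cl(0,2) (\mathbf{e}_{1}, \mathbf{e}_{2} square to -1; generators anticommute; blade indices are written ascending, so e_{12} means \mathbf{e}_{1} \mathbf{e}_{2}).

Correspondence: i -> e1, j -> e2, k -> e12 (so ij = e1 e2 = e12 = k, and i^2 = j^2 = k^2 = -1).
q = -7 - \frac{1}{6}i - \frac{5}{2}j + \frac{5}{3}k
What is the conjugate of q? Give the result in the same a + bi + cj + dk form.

In blades: q = -7 - \frac{1}{6} e_{1} - \frac{5}{2} e_{2} + \frac{5}{3} e_{12}.
Conjugation here is Clifford conjugation: the scalar is fixed and the grade-1 and grade-2 blades all flip sign, giving -7 + \frac{1}{6} e_{1} + \frac{5}{2} e_{2} - \frac{5}{3} e_{12}; translating back:
Answer: -7 + \frac{1}{6}i + \frac{5}{2}j - \frac{5}{3}k


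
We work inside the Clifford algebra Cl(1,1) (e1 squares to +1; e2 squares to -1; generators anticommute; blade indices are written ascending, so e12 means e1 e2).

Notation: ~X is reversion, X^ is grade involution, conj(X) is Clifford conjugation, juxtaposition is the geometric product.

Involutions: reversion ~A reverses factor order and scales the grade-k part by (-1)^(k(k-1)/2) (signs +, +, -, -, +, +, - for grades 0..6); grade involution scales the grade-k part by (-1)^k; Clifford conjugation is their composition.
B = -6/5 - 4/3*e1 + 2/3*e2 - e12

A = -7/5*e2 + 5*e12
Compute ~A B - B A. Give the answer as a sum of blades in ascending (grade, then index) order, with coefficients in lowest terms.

first term: 89/15 + 71/15*e1 - 374/75*e2 + 62/15*e12
second term: -61/15 + 29/15*e1 - 374/75*e2 - 62/15*e12
Answer: 10 + 14/5*e1 + 124/15*e12


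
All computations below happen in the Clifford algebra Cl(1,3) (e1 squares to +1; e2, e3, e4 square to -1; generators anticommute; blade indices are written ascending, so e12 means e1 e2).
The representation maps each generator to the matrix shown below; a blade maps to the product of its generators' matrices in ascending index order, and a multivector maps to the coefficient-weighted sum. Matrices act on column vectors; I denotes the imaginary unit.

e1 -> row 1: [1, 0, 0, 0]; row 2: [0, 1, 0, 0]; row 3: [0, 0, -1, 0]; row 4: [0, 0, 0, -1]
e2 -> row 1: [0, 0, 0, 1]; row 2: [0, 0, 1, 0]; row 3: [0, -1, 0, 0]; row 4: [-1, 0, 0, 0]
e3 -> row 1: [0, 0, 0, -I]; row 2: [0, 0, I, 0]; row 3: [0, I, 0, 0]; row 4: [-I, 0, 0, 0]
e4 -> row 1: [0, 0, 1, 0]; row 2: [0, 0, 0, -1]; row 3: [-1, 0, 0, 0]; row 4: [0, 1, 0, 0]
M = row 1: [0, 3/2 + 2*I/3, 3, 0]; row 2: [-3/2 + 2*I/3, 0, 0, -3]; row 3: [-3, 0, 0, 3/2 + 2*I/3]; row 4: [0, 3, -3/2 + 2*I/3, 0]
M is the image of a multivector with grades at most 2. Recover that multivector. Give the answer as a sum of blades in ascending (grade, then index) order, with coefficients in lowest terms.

Method: the blade images are trace-orthogonal — tr(rho(e_A) rho(e_B)^-1) = 4 if A = B and 0 otherwise — and rho(e_A)^-1 = (e_A)^2 * rho(e_A) with (e_A)^2 = +1 or -1, so the coefficient of e_A in the preimage is (e_A)^2 * tr(M rho(e_A))/4.
Nonzero projections over blades of grade <= 2: e4: (e4)^2 = -1, tr(M rho(e4)) = -12, coefficient 3; e24: (e24)^2 = -1, tr(M rho(e24)) = -6, coefficient 3/2; e34: (e34)^2 = -1, tr(M rho(e34)) = 8/3, coefficient -2/3. Every other blade of grade <= 2 projects to 0.
Answer: 3*e4 + 3/2*e24 - 2/3*e34


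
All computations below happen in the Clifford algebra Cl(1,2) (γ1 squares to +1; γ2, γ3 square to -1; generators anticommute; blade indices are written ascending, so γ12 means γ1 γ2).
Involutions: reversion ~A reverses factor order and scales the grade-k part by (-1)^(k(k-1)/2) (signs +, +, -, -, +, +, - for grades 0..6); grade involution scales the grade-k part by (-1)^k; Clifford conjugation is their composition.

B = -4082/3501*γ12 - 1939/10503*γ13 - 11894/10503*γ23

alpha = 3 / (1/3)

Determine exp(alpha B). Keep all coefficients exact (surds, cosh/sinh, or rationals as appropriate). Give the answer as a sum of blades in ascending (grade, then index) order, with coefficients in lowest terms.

B^2 term by term: the squares give (-4082/3501)^2*(γ12)^2 + (-1939/10503)^2*(γ13)^2 + (-11894/10503)^2*(γ23)^2 = 16662724/12257001*(+1) + 3759721/110313009*(+1) + 141467236/110313009*(-1) = 1/9 (each basis 2-blade squares to minus the product of its generators' squares); cross terms between blades sharing an index anticommute and cancel. So B^2 = 1/9.
B^2 = 1/9 — B^2 > 0, so the exponential closes hyperbolically: l = 1/3, alpha*l = 3, so exp(alpha B) = cosh(3) + (sinh(3)/(1/3))*B = cosh(3) + (3*sinh(3))*B.
Answer: cosh(3) - 4082*sinh(3)/1167*γ12 - 1939*sinh(3)/3501*γ13 - 11894*sinh(3)/3501*γ23


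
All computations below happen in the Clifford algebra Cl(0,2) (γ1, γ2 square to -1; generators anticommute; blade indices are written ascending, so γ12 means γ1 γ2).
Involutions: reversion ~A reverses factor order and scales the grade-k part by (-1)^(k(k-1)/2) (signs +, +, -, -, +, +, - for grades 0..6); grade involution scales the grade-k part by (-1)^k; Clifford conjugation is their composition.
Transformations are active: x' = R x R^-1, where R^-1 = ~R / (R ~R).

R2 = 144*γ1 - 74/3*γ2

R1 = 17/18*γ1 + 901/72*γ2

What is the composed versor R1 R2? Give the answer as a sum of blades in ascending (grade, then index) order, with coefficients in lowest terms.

Distribute over the terms of R1 (each basis-blade product reordered to ascending indices, repeated generators contracted through their squares):
(17/18*γ1) R2 = -136 - 629/27*γ12
(901/72*γ2) R2 = 33337/108 - 1802*γ12
Summing the partial products and collecting blades:
Answer: 18649/108 - 49283/27*γ12


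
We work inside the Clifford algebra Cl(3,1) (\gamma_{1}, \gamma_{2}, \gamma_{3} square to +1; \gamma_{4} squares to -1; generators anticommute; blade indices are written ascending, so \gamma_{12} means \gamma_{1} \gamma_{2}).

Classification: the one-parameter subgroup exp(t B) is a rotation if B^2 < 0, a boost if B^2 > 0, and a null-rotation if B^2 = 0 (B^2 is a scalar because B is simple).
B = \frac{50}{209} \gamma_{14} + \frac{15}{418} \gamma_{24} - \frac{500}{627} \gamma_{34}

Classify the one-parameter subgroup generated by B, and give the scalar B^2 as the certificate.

B^2 term by term: the squares give (\frac{50}{209})^2*(\gamma_{14})^2 + (\frac{15}{418})^2*(\gamma_{24})^2 + (-\frac{500}{627})^2*(\gamma_{34})^2 = \frac{2500}{43681}*(+1) + \frac{225}{174724}*(+1) + \frac{250000}{393129}*(+1) = \frac{25}{36} (each basis 2-blade squares to minus the product of its generators' squares); cross terms between blades sharing an index anticommute and cancel. So B^2 = \frac{25}{36}.
Answer: boost, certificate B^2 = \frac{25}{36}. Key observation: B^2 = \frac{25}{36} is a conjugation invariant, so its sign decides the class regardless of the surface form of B.


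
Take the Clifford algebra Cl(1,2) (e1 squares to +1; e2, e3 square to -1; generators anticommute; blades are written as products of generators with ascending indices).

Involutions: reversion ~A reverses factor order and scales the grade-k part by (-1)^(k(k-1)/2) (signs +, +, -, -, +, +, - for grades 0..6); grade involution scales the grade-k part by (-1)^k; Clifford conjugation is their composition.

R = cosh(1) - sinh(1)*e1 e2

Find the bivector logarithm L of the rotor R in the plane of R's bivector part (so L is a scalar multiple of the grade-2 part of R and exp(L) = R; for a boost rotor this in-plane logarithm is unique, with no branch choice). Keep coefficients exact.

The scalar part of R is cosh(1), which determines |rapidity| via cosh; the sign lives in the bivector part, and pairing them (bivector part over sinh of the rapidity = the plane) gives the unique in-plane L = rapidity * plane.
Concretely: cosh(rapidity) = cosh(1) gives rapidity = ±1, and since rapidity/sinh(rapidity) is even the sign is immaterial: L = (rapidity/sinh(rapidity)) * <R>_2 = (1/sinh(1)) * <R>_2.
Answer: -e1 e2


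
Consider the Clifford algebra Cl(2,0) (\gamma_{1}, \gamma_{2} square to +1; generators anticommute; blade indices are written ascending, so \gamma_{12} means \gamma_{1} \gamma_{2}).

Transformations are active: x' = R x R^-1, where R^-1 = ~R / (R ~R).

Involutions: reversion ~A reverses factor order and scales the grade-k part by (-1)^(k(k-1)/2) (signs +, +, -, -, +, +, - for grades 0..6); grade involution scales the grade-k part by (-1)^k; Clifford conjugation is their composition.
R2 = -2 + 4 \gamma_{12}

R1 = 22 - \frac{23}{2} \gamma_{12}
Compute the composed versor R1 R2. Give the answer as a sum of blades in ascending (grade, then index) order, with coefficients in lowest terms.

Distribute over the terms of R1 (each basis-blade product reordered to ascending indices, repeated generators contracted through their squares):
(22) R2 = -44 + 88 \gamma_{12}
(-\frac{23}{2} \gamma_{12}) R2 = 46 + 23 \gamma_{12}
Summing the partial products and collecting blades:
Answer: 2 + 111 \gamma_{12}


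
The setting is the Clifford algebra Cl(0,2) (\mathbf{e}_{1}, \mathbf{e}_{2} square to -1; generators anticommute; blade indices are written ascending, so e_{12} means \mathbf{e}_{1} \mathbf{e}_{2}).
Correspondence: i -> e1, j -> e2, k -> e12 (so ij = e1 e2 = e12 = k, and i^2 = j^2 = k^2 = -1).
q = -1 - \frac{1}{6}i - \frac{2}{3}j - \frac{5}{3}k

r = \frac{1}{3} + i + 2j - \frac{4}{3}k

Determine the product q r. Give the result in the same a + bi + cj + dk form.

In blades: q = -1 - \frac{1}{6} e_{1} - \frac{2}{3} e_{2} - \frac{5}{3} e_{12}, r = \frac{1}{3} + e_{1} + 2 e_{2} - \frac{4}{3} e_{12}.
Distribute q over r term by term (generator squares from the signature, products reordered to ascending indices): (-1)*r = -\frac{1}{3} - e_{1} - 2 e_{2} + \frac{4}{3} e_{12}; (-\frac{1}{6} e_{1})*r = \frac{1}{6} - \frac{1}{18} e_{1} - \frac{2}{9} e_{2} - \frac{1}{3} e_{12}; (-\frac{2}{3} e_{2})*r = \frac{4}{3} + \frac{8}{9} e_{1} - \frac{2}{9} e_{2} + \frac{2}{3} e_{12}; (-\frac{5}{3} e_{12})*r = -\frac{20}{9} + \frac{10}{3} e_{1} - \frac{5}{3} e_{2} - \frac{5}{9} e_{12}.
Sum: -\frac{19}{18} + \frac{19}{6} e_{1} - \frac{37}{9} e_{2} + \frac{10}{9} e_{12}; translating back through the correspondence:
Answer: -\frac{19}{18} + \frac{19}{6}i - \frac{37}{9}j + \frac{10}{9}k


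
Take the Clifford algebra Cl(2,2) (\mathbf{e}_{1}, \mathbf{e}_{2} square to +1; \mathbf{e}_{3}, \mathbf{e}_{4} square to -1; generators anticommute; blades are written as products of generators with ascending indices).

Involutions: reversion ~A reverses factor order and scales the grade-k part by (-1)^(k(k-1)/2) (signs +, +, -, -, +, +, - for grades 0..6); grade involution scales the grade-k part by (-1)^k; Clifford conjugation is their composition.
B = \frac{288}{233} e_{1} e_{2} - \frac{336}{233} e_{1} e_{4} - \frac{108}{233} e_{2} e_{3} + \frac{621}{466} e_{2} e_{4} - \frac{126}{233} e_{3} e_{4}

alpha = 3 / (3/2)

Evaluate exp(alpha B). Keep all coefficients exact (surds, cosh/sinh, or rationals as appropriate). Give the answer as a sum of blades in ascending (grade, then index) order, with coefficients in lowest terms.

B^2 term by term: the squares give (\frac{288}{233})^2*(e_{1} e_{2})^2 + (-\frac{336}{233})^2*(e_{1} e_{4})^2 + (-\frac{108}{233})^2*(e_{2} e_{3})^2 + (\frac{621}{466})^2*(e_{2} e_{4})^2 + (-\frac{126}{233})^2*(e_{3} e_{4})^2 = \frac{82944}{54289}*(-1) + \frac{112896}{54289}*(+1) + \frac{11664}{54289}*(+1) + \frac{385641}{217156}*(+1) + \frac{15876}{54289}*(-1) = \frac{9}{4} (each basis 2-blade squares to minus the product of its generators' squares); cross terms between blades sharing an index anticommute and cancel; the commuting (index-disjoint) pairs give grade-4 terms 2*c*c'*(blade product), which cancel blade by blade — e_{1} e_{2} e_{3} e_{4}: -\frac{72576}{54289} + \frac{72576}{54289} = 0 — confirming B is simple. So B^2 = \frac{9}{4}.
B^2 = \frac{9}{4} — since the square is positive, the closed form is hyperbolic: l = \frac{3}{2}, alpha*l = 3, so exp(alpha B) = cosh(3) + (sinh(3)/(\frac{3}{2}))*B = \cosh{\left(3 \right)} + (\frac{2 \sinh{\left(3 \right)}}{3})*B.
Answer: \cosh{\left(3 \right)} + \frac{192 \sinh{\left(3 \right)}}{233} e_{1} e_{2} - \frac{224 \sinh{\left(3 \right)}}{233} e_{1} e_{4} - \frac{72 \sinh{\left(3 \right)}}{233} e_{2} e_{3} + \frac{207 \sinh{\left(3 \right)}}{233} e_{2} e_{4} - \frac{84 \sinh{\left(3 \right)}}{233} e_{3} e_{4}


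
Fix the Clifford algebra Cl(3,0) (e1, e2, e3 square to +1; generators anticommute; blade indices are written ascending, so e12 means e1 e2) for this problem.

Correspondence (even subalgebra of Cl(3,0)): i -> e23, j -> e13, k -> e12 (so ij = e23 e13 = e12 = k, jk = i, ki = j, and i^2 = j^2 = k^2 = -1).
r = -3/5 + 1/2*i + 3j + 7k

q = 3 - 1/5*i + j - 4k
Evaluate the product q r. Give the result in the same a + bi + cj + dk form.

In blades: q = 3 - 4*e12 + e13 - 1/5*e23, r = -3/5 + 7*e12 + 3*e13 + 1/2*e23.
Distribute q over r term by term (generator squares from the signature, products reordered to ascending indices): (3)*r = -9/5 + 21*e12 + 9*e13 + 3/2*e23; (-4*e12)*r = 28 + 12/5*e12 - 2*e13 + 12*e23; (e13)*r = -3 - 1/2*e12 - 3/5*e13 + 7*e23; (-1/5*e23)*r = 1/10 - 3/5*e12 + 7/5*e13 + 3/25*e23.
Sum: 233/10 + 223/10*e12 + 39/5*e13 + 1031/50*e23; translating back through the correspondence:
Answer: 233/10 + 1031/50*i + 39/5*j + 223/10*k


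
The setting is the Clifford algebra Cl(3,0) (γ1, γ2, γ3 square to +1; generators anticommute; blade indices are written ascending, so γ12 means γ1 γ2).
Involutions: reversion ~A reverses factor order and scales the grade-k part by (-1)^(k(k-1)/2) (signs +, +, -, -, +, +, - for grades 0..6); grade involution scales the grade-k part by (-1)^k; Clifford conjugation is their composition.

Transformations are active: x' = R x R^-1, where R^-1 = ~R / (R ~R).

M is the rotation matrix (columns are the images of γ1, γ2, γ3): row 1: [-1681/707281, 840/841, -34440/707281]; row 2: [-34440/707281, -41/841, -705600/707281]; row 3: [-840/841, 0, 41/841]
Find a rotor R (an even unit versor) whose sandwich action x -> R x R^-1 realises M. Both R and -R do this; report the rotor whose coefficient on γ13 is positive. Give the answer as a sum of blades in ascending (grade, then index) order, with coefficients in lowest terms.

Method: write R = a + b12*γ12 + b13*γ13 + b23*γ23 with a^2 + b12^2 + b13^2 + b23^2 = 1 (so R^-1 = ~R). Expanding the columns R e_j ~R gives tr M = 4a^2 - 1 and, from the antisymmetric part, M21 - M12 = -4a*b12, M13 - M31 = 4a*b13, M32 - M23 = -4a*b23.
Here tr M = -1681/707281, so a^2 = (1 + tr M)/4 = 176400/707281 and a = ±420/841. Taking a = 420/841: M21 - M12 = -740880/707281, M13 - M31 = 672000/707281, M32 - M23 = 705600/707281, giving b12 = 441/841, b13 = 400/841, b23 = -420/841, i.e. R = 420/841 + 441/841*γ12 + 400/841*γ13 - 420/841*γ23.
Its γ13 coefficient is already positive.
Answer: 420/841 + 441/841*γ12 + 400/841*γ13 - 420/841*γ23. Key observation: the double cover Spin(3) -> SO(3) sends R and -R to the same matrix (trace -1681/707281 here), so the stated sign of the γ13 coefficient is what selects one sheet.


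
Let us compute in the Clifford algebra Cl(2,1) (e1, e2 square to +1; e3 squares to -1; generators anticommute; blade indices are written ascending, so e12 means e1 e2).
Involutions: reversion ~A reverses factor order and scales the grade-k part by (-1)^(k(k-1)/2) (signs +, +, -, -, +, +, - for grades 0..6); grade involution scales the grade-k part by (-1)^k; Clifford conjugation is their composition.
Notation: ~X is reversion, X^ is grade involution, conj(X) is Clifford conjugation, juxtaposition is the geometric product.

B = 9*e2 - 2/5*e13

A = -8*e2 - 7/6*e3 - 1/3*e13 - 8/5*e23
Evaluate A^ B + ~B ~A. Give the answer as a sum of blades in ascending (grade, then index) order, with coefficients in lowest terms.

first term: 1082/15 - 7/15*e1 + 72/5*e3 - 16/25*e12 - 21/2*e23 + 31/5*e123
second term: -1078/15 + 7/15*e1 + 72/5*e3 + 16/25*e12 - 21/2*e23 + 1/5*e123
Answer: 4/15 + 144/5*e3 - 21*e23 + 32/5*e123


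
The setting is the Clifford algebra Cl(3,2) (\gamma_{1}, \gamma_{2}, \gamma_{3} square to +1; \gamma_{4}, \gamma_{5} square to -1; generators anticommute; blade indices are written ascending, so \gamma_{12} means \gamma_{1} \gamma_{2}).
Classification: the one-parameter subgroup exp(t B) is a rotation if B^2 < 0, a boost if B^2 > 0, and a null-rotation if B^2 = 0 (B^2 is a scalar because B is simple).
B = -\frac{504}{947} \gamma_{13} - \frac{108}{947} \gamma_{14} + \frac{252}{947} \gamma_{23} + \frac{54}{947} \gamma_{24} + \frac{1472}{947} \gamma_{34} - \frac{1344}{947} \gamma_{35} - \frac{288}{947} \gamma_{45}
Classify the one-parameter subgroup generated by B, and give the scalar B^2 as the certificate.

B^2 term by term: the squares give (-\frac{504}{947})^2*(\gamma_{13})^2 + (-\frac{108}{947})^2*(\gamma_{14})^2 + (\frac{252}{947})^2*(\gamma_{23})^2 + (\frac{54}{947})^2*(\gamma_{24})^2 + (\frac{1472}{947})^2*(\gamma_{34})^2 + (-\frac{1344}{947})^2*(\gamma_{35})^2 + (-\frac{288}{947})^2*(\gamma_{45})^2 = \frac{254016}{896809}*(-1) + \frac{11664}{896809}*(+1) + \frac{63504}{896809}*(-1) + \frac{2916}{896809}*(+1) + \frac{2166784}{896809}*(+1) + \frac{1806336}{896809}*(+1) + \frac{82944}{896809}*(-1) = 4 (each basis 2-blade squares to minus the product of its generators' squares); cross terms between blades sharing an index anticommute and cancel; the commuting (index-disjoint) pairs give grade-4 terms 2*c*c'*(blade product), which cancel blade by blade — \gamma_{1234}: \frac{54432}{896809} - \frac{54432}{896809} = 0; \gamma_{1345}: \frac{290304}{896809} - \frac{290304}{896809} = 0; \gamma_{2345}: -\frac{145152}{896809} + \frac{145152}{896809} = 0 — confirming B is simple. So B^2 = 4.
Answer: boost, certificate B^2 = 4. No conjugation can change B^2 = 4; the sign gives the class.


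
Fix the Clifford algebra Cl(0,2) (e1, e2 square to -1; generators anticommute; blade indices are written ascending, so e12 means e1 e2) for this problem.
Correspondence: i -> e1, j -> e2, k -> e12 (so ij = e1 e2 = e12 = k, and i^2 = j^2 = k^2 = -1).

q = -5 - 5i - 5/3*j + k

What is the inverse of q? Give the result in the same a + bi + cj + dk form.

In blades: q = -5 - 5*e1 - 5/3*e2 + e12.
With qbar = -5 + 5*e1 + 5/3*e2 - e12 (scalar fixed, mapped units negated), q qbar = 484/9 (the sum of squared coefficients), so q^-1 = qbar / (484/9) = -45/484 + 45/484*e1 + 15/484*e2 - 9/484*e12; translating back:
Answer: -45/484 + 45/484*i + 15/484*j - 9/484*k


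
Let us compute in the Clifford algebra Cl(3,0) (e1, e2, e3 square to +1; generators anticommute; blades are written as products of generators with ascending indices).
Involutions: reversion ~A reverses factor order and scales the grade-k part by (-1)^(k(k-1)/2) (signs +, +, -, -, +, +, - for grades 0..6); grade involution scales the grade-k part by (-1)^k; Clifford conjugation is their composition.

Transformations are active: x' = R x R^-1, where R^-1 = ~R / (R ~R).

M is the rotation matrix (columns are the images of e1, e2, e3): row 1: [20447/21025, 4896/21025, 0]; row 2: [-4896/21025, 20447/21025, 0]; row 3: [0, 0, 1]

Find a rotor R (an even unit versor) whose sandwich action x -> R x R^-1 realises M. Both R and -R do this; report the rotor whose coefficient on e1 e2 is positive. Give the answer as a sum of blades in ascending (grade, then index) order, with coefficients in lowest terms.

Method: write R = a + b12*e1 e2 + b13*e1 e3 + b23*e2 e3 with a^2 + b12^2 + b13^2 + b23^2 = 1 (so R^-1 = ~R). Expanding the columns R e_j ~R gives tr M = 4a^2 - 1 and, from the antisymmetric part, M21 - M12 = -4a*b12, M13 - M31 = 4a*b13, M32 - M23 = -4a*b23.
Here tr M = 61919/21025, so a^2 = (1 + tr M)/4 = 20736/21025 and a = ±144/145. Taking a = 144/145: M21 - M12 = -9792/21025, M13 - M31 = 0, M32 - M23 = 0, giving b12 = 17/145, b13 = 0, b23 = 0, i.e. R = 144/145 + 17/145*e1 e2.
Its e1 e2 coefficient is already positive.
Answer: 144/145 + 17/145*e1 e2. Uniqueness: Spin(3) -> SO(3) maps R and -R to the same rotation of trace 61919/21025; fixing the sign of the e1 e2 coefficient removes the ambiguity.


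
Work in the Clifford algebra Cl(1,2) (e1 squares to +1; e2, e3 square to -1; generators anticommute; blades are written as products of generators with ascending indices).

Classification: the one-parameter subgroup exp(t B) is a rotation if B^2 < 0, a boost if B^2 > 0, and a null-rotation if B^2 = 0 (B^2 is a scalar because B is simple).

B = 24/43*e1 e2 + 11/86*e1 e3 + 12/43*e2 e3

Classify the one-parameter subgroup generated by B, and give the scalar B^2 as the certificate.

B^2 term by term: the squares give (24/43)^2*(e1 e2)^2 + (11/86)^2*(e1 e3)^2 + (12/43)^2*(e2 e3)^2 = 576/1849*(+1) + 121/7396*(+1) + 144/1849*(-1) = 1/4 (each basis 2-blade squares to minus the product of its generators' squares); cross terms between blades sharing an index anticommute and cancel. So B^2 = 1/4.
Answer: boost, certificate B^2 = 1/4. No conjugation can change B^2 = 1/4; the sign gives the class.


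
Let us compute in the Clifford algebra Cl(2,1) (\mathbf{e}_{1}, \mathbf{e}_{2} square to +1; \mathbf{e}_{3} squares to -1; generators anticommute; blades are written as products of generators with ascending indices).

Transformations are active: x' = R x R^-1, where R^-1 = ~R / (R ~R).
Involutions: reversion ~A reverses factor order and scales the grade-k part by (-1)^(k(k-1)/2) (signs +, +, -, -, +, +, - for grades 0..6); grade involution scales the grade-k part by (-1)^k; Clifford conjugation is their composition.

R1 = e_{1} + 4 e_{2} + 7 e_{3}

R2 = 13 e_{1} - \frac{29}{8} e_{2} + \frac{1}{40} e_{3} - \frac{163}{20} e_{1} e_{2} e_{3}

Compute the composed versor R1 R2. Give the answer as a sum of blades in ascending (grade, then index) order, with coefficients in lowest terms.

Distribute over the terms of R1 (each basis-blade product reordered to ascending indices, repeated generators contracted through their squares):
(e_{1}) R2 = 13 - \frac{29}{8} e_{1} e_{2} + \frac{1}{40} e_{1} e_{3} - \frac{163}{20} e_{2} e_{3}
(4 e_{2}) R2 = -\frac{29}{2} - 52 e_{1} e_{2} + \frac{163}{5} e_{1} e_{3} + \frac{1}{10} e_{2} e_{3}
(7 e_{3}) R2 = -\frac{7}{40} + \frac{1141}{20} e_{1} e_{2} - 91 e_{1} e_{3} + \frac{203}{8} e_{2} e_{3}
Summing the partial products and collecting blades:
Answer: -\frac{67}{40} + \frac{57}{40} e_{1} e_{2} - \frac{467}{8} e_{1} e_{3} + \frac{693}{40} e_{2} e_{3}


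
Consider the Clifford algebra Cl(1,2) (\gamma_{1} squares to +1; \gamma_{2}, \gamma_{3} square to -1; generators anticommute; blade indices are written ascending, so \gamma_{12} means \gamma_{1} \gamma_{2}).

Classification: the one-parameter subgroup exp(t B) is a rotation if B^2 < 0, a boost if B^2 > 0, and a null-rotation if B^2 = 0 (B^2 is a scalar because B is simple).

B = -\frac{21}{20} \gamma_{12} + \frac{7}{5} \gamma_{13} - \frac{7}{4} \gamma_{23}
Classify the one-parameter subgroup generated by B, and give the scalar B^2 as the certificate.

B^2 term by term: the squares give (-\frac{21}{20})^2*(\gamma_{12})^2 + (\frac{7}{5})^2*(\gamma_{13})^2 + (-\frac{7}{4})^2*(\gamma_{23})^2 = \frac{441}{400}*(+1) + \frac{49}{25}*(+1) + \frac{49}{16}*(-1) = 0 (each basis 2-blade squares to minus the product of its generators' squares); cross terms between blades sharing an index anticommute and cancel. So B^2 = 0.
Answer: null-rotation, certificate B^2 = 0. B^2 = 0 is basis-independent, so its sign is the whole story.


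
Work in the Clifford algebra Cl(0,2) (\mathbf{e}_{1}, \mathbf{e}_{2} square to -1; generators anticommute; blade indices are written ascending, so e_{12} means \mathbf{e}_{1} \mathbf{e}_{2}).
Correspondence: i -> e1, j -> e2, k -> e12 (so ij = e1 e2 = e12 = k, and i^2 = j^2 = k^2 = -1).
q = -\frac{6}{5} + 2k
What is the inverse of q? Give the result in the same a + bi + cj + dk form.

In blades: q = -\frac{6}{5} + 2 e_{12}.
With qbar = -\frac{6}{5} - 2 e_{12} (scalar fixed, mapped units negated), q qbar = \frac{136}{25} (the sum of squared coefficients), so q^-1 = qbar / (\frac{136}{25}) = -\frac{15}{68} - \frac{25}{68} e_{12}; translating back:
Answer: -\frac{15}{68} - \frac{25}{68}k


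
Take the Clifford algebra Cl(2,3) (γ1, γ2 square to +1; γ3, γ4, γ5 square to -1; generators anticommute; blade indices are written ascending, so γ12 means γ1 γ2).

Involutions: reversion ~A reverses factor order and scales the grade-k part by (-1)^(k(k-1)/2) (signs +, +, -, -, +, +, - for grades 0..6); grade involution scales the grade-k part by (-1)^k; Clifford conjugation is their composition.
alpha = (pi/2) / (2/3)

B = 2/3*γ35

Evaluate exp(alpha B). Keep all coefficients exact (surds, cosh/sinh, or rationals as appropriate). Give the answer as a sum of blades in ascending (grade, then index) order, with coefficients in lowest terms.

B^2 = (2/3)^2*(γ35)^2 = 4/9*(-1) = -4/9 (a basis 2-blade squares to minus the product of its generators' squares).
B^2 = -4/9 — since the square is negative, the closed form is circular: l = 2/3, alpha*l = pi/2, so exp(alpha B) = cos(pi/2) + (sin(pi/2)/(2/3))*B = 0 + (3/2)*B.
Answer: γ35


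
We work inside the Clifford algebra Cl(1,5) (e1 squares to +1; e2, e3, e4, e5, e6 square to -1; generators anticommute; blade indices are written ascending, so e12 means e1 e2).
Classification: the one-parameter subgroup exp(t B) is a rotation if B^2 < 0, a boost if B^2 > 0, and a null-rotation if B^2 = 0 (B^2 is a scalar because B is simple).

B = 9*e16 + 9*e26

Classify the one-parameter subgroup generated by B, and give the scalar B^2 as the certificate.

B^2 term by term: the squares give (9)^2*(e16)^2 + (9)^2*(e26)^2 = 81*(+1) + 81*(-1) = 0 (each basis 2-blade squares to minus the product of its generators' squares); cross terms between blades sharing an index anticommute and cancel. So B^2 = 0.
Answer: null-rotation, certificate B^2 = 0. No conjugation can change B^2 = 0; the sign gives the class.


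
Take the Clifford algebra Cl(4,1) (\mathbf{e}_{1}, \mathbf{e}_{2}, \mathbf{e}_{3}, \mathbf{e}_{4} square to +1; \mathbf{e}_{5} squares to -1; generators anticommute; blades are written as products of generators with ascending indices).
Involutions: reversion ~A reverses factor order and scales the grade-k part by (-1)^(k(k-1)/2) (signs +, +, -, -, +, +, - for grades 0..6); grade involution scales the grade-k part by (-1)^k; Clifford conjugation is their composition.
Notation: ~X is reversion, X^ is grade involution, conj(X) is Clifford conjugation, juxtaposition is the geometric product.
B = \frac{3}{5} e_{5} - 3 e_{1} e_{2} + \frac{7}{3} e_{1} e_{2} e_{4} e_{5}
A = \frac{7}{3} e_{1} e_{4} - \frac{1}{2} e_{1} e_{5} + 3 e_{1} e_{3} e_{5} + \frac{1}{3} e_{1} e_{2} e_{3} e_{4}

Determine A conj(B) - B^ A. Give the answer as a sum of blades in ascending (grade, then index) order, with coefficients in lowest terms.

first term: -\frac{3}{10} e_{1} + \frac{9}{5} e_{1} e_{3} + \frac{35}{6} e_{2} e_{4} + \frac{71}{18} e_{2} e_{5} - e_{3} e_{4} - \frac{7}{9} e_{3} e_{5} - \frac{7}{5} e_{1} e_{4} e_{5} + 7 e_{2} e_{3} e_{4} + 9 e_{2} e_{3} e_{5} - \frac{1}{5} e_{1} e_{2} e_{3} e_{4} e_{5}
second term: \frac{3}{10} e_{1} + \frac{9}{5} e_{1} e_{3} + \frac{35}{6} e_{2} e_{4} + \frac{71}{18} e_{2} e_{5} + e_{3} e_{4} + \frac{7}{9} e_{3} e_{5} - \frac{7}{5} e_{1} e_{4} e_{5} + 7 e_{2} e_{3} e_{4} + 9 e_{2} e_{3} e_{5} - \frac{1}{5} e_{1} e_{2} e_{3} e_{4} e_{5}
Answer: -\frac{3}{5} e_{1} - 2 e_{3} e_{4} - \frac{14}{9} e_{3} e_{5}


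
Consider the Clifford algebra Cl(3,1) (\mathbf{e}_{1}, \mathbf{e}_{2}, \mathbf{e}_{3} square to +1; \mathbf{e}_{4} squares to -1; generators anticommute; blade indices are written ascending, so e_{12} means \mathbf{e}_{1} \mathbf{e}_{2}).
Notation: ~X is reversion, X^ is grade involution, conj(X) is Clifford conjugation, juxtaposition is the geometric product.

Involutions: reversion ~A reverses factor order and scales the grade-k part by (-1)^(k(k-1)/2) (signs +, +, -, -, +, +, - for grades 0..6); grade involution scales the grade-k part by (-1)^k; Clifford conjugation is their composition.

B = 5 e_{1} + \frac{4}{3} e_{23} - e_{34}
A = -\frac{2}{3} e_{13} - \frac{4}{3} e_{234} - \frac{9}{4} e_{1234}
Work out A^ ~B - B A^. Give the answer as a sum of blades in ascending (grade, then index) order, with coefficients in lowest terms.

first term: \frac{4}{3} e_{2} + \frac{10}{3} e_{3} + \frac{16}{9} e_{4} - \frac{113}{36} e_{12} - \frac{11}{3} e_{14} + \frac{45}{4} e_{234} - \frac{20}{3} e_{1234}
second term: -\frac{4}{3} e_{2} - \frac{10}{3} e_{3} - \frac{16}{9} e_{4} + \frac{49}{36} e_{12} + \frac{7}{3} e_{14} - \frac{45}{4} e_{234} + \frac{20}{3} e_{1234}
Answer: \frac{8}{3} e_{2} + \frac{20}{3} e_{3} + \frac{32}{9} e_{4} - \frac{9}{2} e_{12} - 6 e_{14} + \frac{45}{2} e_{234} - \frac{40}{3} e_{1234}


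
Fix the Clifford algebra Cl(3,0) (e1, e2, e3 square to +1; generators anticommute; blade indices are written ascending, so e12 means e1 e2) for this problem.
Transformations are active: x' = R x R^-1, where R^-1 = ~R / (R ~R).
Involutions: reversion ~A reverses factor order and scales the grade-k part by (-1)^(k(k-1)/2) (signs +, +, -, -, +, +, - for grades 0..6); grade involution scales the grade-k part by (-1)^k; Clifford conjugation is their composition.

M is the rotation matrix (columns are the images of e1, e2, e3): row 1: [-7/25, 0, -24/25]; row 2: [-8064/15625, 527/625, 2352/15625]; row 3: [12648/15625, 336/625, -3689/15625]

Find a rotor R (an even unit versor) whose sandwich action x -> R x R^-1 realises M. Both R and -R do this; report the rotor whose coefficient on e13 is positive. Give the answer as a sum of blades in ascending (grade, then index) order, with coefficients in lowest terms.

Method: write R = a + b12*e12 + b13*e13 + b23*e23 with a^2 + b12^2 + b13^2 + b23^2 = 1 (so R^-1 = ~R). Expanding the columns R e_j ~R gives tr M = 4a^2 - 1 and, from the antisymmetric part, M21 - M12 = -4a*b12, M13 - M31 = 4a*b13, M32 - M23 = -4a*b23.
Here tr M = 5111/15625, so a^2 = (1 + tr M)/4 = 5184/15625 and a = ±72/125. Taking a = 72/125: M21 - M12 = -8064/15625, M13 - M31 = -27648/15625, M32 - M23 = 6048/15625, giving b12 = 28/125, b13 = -96/125, b23 = -21/125, i.e. R = 72/125 + 28/125*e12 - 96/125*e13 - 21/125*e23.
Its e13 coefficient is negative, so report the other preimage -R.
Answer: -72/125 - 28/125*e12 + 96/125*e13 + 21/125*e23. Why the constraint matters: R and -R act identically through the sandwich — M has trace 5111/15625 either way — so only the sign condition on e13 picks one of the two preimages.


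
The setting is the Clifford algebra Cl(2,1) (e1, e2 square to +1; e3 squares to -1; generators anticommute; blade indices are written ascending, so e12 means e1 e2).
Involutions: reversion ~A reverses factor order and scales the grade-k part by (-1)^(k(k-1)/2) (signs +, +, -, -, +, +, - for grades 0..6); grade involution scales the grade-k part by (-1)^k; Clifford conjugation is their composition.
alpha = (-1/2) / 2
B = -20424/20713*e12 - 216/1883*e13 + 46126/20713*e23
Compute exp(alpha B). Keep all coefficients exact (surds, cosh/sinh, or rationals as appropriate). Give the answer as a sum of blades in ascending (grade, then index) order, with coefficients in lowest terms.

B^2 term by term: the squares give (-20424/20713)^2*(e12)^2 + (-216/1883)^2*(e13)^2 + (46126/20713)^2*(e23)^2 = 417139776/429028369*(-1) + 46656/3545689*(+1) + 2127607876/429028369*(+1) = 4 (each basis 2-blade squares to minus the product of its generators' squares); cross terms between blades sharing an index anticommute and cancel. So B^2 = 4.
B^2 = 4 — a positive square means the series sums to a boost: l = 2, alpha*l = -1/2, so exp(alpha B) = cosh(-1/2) + (sinh(-1/2)/2)*B = cosh(1/2) + (-sinh(1/2)/2)*B.
Answer: cosh(1/2) + 10212*sinh(1/2)/20713*e12 + 108*sinh(1/2)/1883*e13 - 23063*sinh(1/2)/20713*e23


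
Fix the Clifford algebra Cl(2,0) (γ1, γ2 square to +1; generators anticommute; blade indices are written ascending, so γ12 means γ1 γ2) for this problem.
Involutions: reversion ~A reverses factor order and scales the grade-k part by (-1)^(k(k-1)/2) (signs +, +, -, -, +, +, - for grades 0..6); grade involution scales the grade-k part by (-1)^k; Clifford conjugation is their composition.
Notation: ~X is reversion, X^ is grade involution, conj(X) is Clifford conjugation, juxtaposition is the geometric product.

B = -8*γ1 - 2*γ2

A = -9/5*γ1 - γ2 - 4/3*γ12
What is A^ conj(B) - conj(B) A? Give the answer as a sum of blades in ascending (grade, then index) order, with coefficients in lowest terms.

first term: 82/5 - 8/3*γ1 + 32/3*γ2 - 22/5*γ12
second term: -82/5 + 8/3*γ1 - 32/3*γ2 - 22/5*γ12
Answer: 164/5 - 16/3*γ1 + 64/3*γ2


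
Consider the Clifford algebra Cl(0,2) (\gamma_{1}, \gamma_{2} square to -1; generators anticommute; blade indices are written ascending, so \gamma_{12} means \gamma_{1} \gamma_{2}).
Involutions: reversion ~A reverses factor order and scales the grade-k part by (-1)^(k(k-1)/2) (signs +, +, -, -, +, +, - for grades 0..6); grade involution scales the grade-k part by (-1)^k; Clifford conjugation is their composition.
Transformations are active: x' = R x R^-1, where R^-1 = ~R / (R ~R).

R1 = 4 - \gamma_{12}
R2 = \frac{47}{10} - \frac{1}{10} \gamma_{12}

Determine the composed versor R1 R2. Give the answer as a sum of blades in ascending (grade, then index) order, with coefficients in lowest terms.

Distribute over the terms of R1 (each basis-blade product reordered to ascending indices, repeated generators contracted through their squares):
(4) R2 = \frac{94}{5} - \frac{2}{5} \gamma_{12}
(-\gamma_{12}) R2 = -\frac{1}{10} - \frac{47}{10} \gamma_{12}
Summing the partial products and collecting blades:
Answer: \frac{187}{10} - \frac{51}{10} \gamma_{12}


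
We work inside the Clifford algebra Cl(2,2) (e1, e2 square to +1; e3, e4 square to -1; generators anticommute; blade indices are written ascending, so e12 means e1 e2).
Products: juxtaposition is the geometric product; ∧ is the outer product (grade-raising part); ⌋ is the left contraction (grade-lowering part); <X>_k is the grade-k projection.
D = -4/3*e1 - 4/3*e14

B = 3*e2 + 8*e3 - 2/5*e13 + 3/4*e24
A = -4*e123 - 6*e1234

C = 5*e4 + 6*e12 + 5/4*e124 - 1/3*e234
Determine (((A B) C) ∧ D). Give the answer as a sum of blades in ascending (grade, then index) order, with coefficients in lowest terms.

step 1: -8/5*e2 + 32*e12 + 33/2*e13 - 12/5*e24 - 48*e124 - 15*e134
step 2: -252 + 33/5*e1 + 12*e2 - 4/5*e3 + 248*e4 + 235*e12 + 59*e13 + 82/5*e14 + 471/4*e23 - 8*e24 + 8/15*e34 + 309/2*e124 + 431/6*e134 - 555/8*e234
step 3: 336*e1 + 16*e12 - 16/15*e13 + 2000/3*e14 - 157*e123 + 80/3*e124 - 16/9*e134 - 499/2*e1234
Answer: 336*e1 + 16*e12 - 16/15*e13 + 2000/3*e14 - 157*e123 + 80/3*e124 - 16/9*e134 - 499/2*e1234


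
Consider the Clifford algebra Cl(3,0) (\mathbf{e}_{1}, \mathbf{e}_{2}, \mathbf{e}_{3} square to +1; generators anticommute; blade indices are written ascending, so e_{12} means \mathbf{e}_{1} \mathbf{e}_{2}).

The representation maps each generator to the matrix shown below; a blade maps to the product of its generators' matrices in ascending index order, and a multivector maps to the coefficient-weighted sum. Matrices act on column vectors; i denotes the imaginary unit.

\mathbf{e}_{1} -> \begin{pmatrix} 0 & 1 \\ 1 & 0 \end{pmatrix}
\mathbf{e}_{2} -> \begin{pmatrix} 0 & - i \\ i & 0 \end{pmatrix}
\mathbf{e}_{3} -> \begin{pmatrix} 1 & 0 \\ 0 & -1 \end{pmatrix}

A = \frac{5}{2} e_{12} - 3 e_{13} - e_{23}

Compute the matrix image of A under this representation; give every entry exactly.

Bivector images (products of the table entries): rho(e_{12}) = rho(\mathbf{e}_{1})rho(\mathbf{e}_{2}) = \begin{pmatrix} i & 0 \\ 0 & - i \end{pmatrix}; rho(e_{13}) = rho(\mathbf{e}_{1})rho(\mathbf{e}_{3}) = \begin{pmatrix} 0 & -1 \\ 1 & 0 \end{pmatrix}; rho(e_{23}) = rho(\mathbf{e}_{2})rho(\mathbf{e}_{3}) = \begin{pmatrix} 0 & i \\ i & 0 \end{pmatrix}.
M = (\frac{5}{2})*rho(e_{12}) + (-3)*rho(e_{13}) + (-1)*rho(e_{23}), summed entrywise:
Answer: \begin{pmatrix} \frac{5 i}{2} & 3 - i \\ -3 - i & - \frac{5 i}{2} \end{pmatrix}
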